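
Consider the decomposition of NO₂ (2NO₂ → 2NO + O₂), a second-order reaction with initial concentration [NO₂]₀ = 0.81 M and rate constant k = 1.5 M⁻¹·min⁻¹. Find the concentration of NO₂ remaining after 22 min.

0.02921 M

Step 1: For a second-order reaction: 1/[NO₂] = 1/[NO₂]₀ + kt
Step 2: 1/[NO₂] = 1/0.81 + 1.5 × 22
Step 3: 1/[NO₂] = 1.235 + 33 = 34.23
Step 4: [NO₂] = 1/34.23 = 0.02921 M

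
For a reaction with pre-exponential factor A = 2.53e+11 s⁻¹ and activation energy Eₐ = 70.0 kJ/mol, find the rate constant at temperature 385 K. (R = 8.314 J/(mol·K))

8.05e+01 s⁻¹

Step 1: Use the Arrhenius equation: k = A × exp(-Eₐ/RT)
Step 2: Convert Eₐ to J/mol: 70.0 kJ/mol = 70000 J/mol
Step 3: Calculate the exponent: -Eₐ/(RT) = -70000/(8.314 × 385) = -21.86892
Step 4: k = 2.53e+11 × exp(-21.86892)
Step 5: k = 2.53e+11 × 3.18016e-10 = 8.0458e+01 s⁻¹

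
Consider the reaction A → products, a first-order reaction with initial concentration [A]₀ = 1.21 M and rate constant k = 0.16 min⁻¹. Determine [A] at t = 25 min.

0.02216 M

Step 1: For a first-order reaction: [A] = [A]₀ × e^(-kt)
Step 2: [A] = 1.21 × e^(-0.16 × 25)
Step 3: [A] = 1.21 × e^(-4)
Step 4: [A] = 1.21 × 0.0183156 = 0.02216 M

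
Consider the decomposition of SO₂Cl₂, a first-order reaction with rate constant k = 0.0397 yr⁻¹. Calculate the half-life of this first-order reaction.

17.46 yr

Step 1: For a first-order reaction, t₁/₂ = ln(2)/k
Step 2: t₁/₂ = ln(2)/0.0397
Step 3: t₁/₂ = 0.6931/0.0397 = 17.46 yr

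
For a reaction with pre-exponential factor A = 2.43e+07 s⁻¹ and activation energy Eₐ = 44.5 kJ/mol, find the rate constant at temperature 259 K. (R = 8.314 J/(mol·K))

2.57e-02 s⁻¹

Step 1: Use the Arrhenius equation: k = A × exp(-Eₐ/RT)
Step 2: Convert Eₐ to J/mol: 44.5 kJ/mol = 44500 J/mol
Step 3: Calculate the exponent: -Eₐ/(RT) = -44500/(8.314 × 259) = -20.66571
Step 4: k = 2.43e+07 × exp(-20.66571)
Step 5: k = 2.43e+07 × 1.05924e-09 = 2.5740e-02 s⁻¹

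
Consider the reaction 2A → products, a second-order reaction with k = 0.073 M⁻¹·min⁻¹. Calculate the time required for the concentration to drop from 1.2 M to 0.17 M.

69.16 min

Step 1: For second-order: t = (1/[A] - 1/[A]₀)/k
Step 2: t = (1/0.17 - 1/1.2)/0.073
Step 3: t = (5.882 - 0.8333)/0.073
Step 4: t = 5.049/0.073 = 69.16 min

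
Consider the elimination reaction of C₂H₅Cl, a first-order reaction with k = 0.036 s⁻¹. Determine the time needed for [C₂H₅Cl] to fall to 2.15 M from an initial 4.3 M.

19.25 s

Step 1: For first-order: t = ln([C₂H₅Cl]₀/[C₂H₅Cl])/k
Step 2: t = ln(4.3/2.15)/0.036
Step 3: t = ln(2)/0.036
Step 4: t = 0.6931/0.036 = 19.25 s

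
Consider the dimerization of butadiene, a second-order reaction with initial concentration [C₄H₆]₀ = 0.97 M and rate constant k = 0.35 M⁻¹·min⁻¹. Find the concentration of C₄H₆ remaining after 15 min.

0.1592 M

Step 1: For a second-order reaction: 1/[C₄H₆] = 1/[C₄H₆]₀ + kt
Step 2: 1/[C₄H₆] = 1/0.97 + 0.35 × 15
Step 3: 1/[C₄H₆] = 1.031 + 5.25 = 6.281
Step 4: [C₄H₆] = 1/6.281 = 0.1592 M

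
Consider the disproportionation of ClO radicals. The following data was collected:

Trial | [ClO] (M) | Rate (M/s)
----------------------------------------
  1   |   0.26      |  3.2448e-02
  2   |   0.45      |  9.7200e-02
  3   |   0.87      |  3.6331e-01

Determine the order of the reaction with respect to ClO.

second order (2)

Step 1: Compare trials to find order n where rate₂/rate₁ = ([ClO]₂/[ClO]₁)^n
Step 2: rate₂/rate₁ = 9.7200e-02/3.2448e-02 = 2.996
Step 3: [ClO]₂/[ClO]₁ = 0.45/0.26 = 1.731
Step 4: n = ln(2.996)/ln(1.731) = 2.00 ≈ 2
Step 5: The reaction is second order in ClO.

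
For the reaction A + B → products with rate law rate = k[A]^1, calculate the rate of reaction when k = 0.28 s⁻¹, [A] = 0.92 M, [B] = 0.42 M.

0.2576 M/s

Step 1: The rate law is rate = k[A]^1
Step 2: Note that the rate does not depend on [B] (zero order in B).
Step 3: rate = 0.28 × (0.92)^1 = 0.2576 M/s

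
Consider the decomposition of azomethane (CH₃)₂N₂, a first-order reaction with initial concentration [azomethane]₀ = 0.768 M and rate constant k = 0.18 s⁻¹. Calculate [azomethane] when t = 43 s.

0.0003341 M

Step 1: For a first-order reaction: [azomethane] = [azomethane]₀ × e^(-kt)
Step 2: [azomethane] = 0.768 × e^(-0.18 × 43)
Step 3: [azomethane] = 0.768 × e^(-7.74)
Step 4: [azomethane] = 0.768 × 0.000435072 = 0.0003341 M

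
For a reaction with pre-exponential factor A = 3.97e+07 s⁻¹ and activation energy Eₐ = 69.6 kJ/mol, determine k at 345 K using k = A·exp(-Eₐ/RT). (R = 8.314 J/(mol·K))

1.15e-03 s⁻¹

Step 1: Use the Arrhenius equation: k = A × exp(-Eₐ/RT)
Step 2: Convert Eₐ to J/mol: 69.6 kJ/mol = 69600 J/mol
Step 3: Calculate the exponent: -Eₐ/(RT) = -69600/(8.314 × 345) = -24.26499
Step 4: k = 3.97e+07 × exp(-24.26499)
Step 5: k = 3.97e+07 × 2.89633e-11 = 1.1498e-03 s⁻¹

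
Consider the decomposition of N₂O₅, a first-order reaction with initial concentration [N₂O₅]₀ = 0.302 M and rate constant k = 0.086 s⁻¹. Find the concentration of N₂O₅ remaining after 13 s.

0.09873 M

Step 1: For a first-order reaction: [N₂O₅] = [N₂O₅]₀ × e^(-kt)
Step 2: [N₂O₅] = 0.302 × e^(-0.086 × 13)
Step 3: [N₂O₅] = 0.302 × e^(-1.118)
Step 4: [N₂O₅] = 0.302 × 0.326933 = 0.09873 M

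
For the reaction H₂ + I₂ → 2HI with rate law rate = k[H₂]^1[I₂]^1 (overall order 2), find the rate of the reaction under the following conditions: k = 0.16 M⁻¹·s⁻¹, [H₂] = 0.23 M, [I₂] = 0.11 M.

0.004048 M/s

Step 1: The rate law is rate = k[H₂]^1[I₂]^1, overall order = 1+1 = 2
Step 2: Substitute values: rate = 0.16 × (0.23)^1 × (0.11)^1
Step 3: rate = 0.16 × 0.23 × 0.11 = 0.004048 M/s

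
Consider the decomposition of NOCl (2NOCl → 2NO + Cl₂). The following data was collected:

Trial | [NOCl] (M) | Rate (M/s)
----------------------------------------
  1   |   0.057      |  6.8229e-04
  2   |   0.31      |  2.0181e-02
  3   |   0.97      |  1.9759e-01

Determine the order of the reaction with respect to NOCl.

second order (2)

Step 1: Compare trials to find order n where rate₂/rate₁ = ([NOCl]₂/[NOCl]₁)^n
Step 2: rate₂/rate₁ = 2.0181e-02/6.8229e-04 = 29.58
Step 3: [NOCl]₂/[NOCl]₁ = 0.31/0.057 = 5.439
Step 4: n = ln(29.58)/ln(5.439) = 2.00 ≈ 2
Step 5: The reaction is second order in NOCl.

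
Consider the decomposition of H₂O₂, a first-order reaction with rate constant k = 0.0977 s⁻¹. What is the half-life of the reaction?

7.095 s

Step 1: For a first-order reaction, t₁/₂ = ln(2)/k
Step 2: t₁/₂ = ln(2)/0.0977
Step 3: t₁/₂ = 0.6931/0.0977 = 7.095 s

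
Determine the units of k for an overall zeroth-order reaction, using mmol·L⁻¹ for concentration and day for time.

mmol·L⁻¹·day⁻¹

Step 1: For overall order n, rate = k × (concentration)^n.
Step 2: Rate has units mmol·L⁻¹·day⁻¹; concentration term has units (mmol·L⁻¹)^0.
Step 3: k = rate / (concentration)^n, so units of k = (mmol·L⁻¹)^(1-0)·day⁻¹ = mmol·L⁻¹·day⁻¹.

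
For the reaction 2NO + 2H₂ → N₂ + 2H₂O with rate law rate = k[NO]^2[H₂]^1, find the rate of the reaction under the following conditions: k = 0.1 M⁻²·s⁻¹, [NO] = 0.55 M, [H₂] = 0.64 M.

0.01936 M/s

Step 1: The rate law is rate = k[NO]^2[H₂]^1
Step 2: Substitute: rate = 0.1 × (0.55)^2 × (0.64)^1
Step 3: rate = 0.1 × 0.3025 × 0.64 = 0.01936 M/s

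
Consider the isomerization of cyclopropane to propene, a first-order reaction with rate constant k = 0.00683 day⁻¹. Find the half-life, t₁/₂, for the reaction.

101.5 day

Step 1: For a first-order reaction, t₁/₂ = ln(2)/k
Step 2: t₁/₂ = ln(2)/0.00683
Step 3: t₁/₂ = 0.6931/0.00683 = 101.5 day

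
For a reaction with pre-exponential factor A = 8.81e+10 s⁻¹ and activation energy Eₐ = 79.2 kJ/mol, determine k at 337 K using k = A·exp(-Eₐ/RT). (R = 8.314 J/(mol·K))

4.66e-02 s⁻¹

Step 1: Use the Arrhenius equation: k = A × exp(-Eₐ/RT)
Step 2: Convert Eₐ to J/mol: 79.2 kJ/mol = 79200 J/mol
Step 3: Calculate the exponent: -Eₐ/(RT) = -79200/(8.314 × 337) = -28.26736
Step 4: k = 8.81e+10 × exp(-28.26736)
Step 5: k = 8.81e+10 × 5.29226e-13 = 4.6625e-02 s⁻¹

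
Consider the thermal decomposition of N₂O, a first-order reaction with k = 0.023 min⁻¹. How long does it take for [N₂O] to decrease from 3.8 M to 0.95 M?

60.27 min

Step 1: For first-order: t = ln([N₂O]₀/[N₂O])/k
Step 2: t = ln(3.8/0.95)/0.023
Step 3: t = ln(4)/0.023
Step 4: t = 1.386/0.023 = 60.27 min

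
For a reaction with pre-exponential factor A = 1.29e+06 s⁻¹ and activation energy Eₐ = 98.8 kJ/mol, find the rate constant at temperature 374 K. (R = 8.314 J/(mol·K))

2.05e-08 s⁻¹

Step 1: Use the Arrhenius equation: k = A × exp(-Eₐ/RT)
Step 2: Convert Eₐ to J/mol: 98.8 kJ/mol = 98800 J/mol
Step 3: Calculate the exponent: -Eₐ/(RT) = -98800/(8.314 × 374) = -31.77425
Step 4: k = 1.29e+06 × exp(-31.77425)
Step 5: k = 1.29e+06 × 1.58715e-14 = 2.0474e-08 s⁻¹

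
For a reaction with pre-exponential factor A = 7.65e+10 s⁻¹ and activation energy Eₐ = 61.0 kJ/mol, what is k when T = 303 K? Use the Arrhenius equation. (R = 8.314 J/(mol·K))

2.33e+00 s⁻¹

Step 1: Use the Arrhenius equation: k = A × exp(-Eₐ/RT)
Step 2: Convert Eₐ to J/mol: 61.0 kJ/mol = 61000 J/mol
Step 3: Calculate the exponent: -Eₐ/(RT) = -61000/(8.314 × 303) = -24.21459
Step 4: k = 7.65e+10 × exp(-24.21459)
Step 5: k = 7.65e+10 × 3.04605e-11 = 2.3302e+00 s⁻¹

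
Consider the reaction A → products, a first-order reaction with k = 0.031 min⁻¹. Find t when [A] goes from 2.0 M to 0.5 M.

44.72 min

Step 1: For first-order: t = ln([A]₀/[A])/k
Step 2: t = ln(2.0/0.5)/0.031
Step 3: t = ln(4)/0.031
Step 4: t = 1.386/0.031 = 44.72 min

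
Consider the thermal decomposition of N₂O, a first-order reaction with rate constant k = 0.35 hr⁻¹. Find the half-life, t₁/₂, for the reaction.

1.98 hr

Step 1: For a first-order reaction, t₁/₂ = ln(2)/k
Step 2: t₁/₂ = ln(2)/0.35
Step 3: t₁/₂ = 0.6931/0.35 = 1.98 hr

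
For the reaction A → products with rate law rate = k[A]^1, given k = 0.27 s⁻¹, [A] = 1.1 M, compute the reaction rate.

0.297 M/s

Step 1: Identify the rate law: rate = k[A]^1
Step 2: Substitute values: rate = 0.27 × (1.1)^1
Step 3: Calculate: rate = 0.27 × 1.1 = 0.297 M/s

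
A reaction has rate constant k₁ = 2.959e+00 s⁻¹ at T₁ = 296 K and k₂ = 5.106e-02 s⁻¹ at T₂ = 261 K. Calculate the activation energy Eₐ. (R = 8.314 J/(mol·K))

74.5 kJ/mol

Step 1: Use the two-temperature Arrhenius form: ln(k₂/k₁) = -Eₐ/R × (1/T₂ - 1/T₁)
Step 2: ln(k₂/k₁) = ln(5.106e-02/2.959e+00) = ln(0.0172558) = -4.05961
Step 3: 1/T₂ - 1/T₁ = 1/261 - 1/296 = 4.530392e-04 K⁻¹
Step 4: Eₐ = -R × ln(k₂/k₁) / (1/T₂ - 1/T₁) = -8.314 × -4.05961 / 4.530392e-04
Step 5: Eₐ = 7.4500e+04 J/mol = 74.5 kJ/mol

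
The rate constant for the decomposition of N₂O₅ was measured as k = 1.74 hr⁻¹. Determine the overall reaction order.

first order (1)

Step 1: The units of k for an nth-order reaction are (concentration)^(1-n)·(time)⁻¹.
Step 2: Here k has units hr⁻¹, so the concentration exponent is 0.
Step 3: 1 - n = 0 ⇒ n = 1. The reaction is first order.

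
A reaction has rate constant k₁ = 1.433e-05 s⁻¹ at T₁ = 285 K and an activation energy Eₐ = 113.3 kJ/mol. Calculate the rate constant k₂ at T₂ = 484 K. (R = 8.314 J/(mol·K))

4.948e+03 s⁻¹

Step 1: Use the two-temperature Arrhenius form: ln(k₂/k₁) = -Eₐ/R × (1/T₂ - 1/T₁)
Step 2: Convert Eₐ to J/mol: 113.3 kJ/mol = 113300 J/mol
Step 3: 1/T₂ - 1/T₁ = 1/484 - 1/285 = -1.442656e-03 K⁻¹
Step 4: ln(k₂/k₁) = -113300/8.314 × -1.442656e-03 = 19.65996
Step 5: k₂ = k₁ × exp(19.65996) = 1.433e-05 × 3.45312e+08 = 4.948e+03 s⁻¹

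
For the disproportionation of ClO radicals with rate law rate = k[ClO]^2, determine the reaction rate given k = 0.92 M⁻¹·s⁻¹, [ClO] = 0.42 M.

0.1623 M/s

Step 1: Identify the rate law: rate = k[ClO]^2
Step 2: Substitute values: rate = 0.92 × (0.42)^2
Step 3: Calculate: rate = 0.92 × 0.1764 = 0.162288 M/s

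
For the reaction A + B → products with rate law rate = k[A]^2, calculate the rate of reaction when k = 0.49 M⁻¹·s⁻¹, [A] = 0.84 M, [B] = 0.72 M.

0.3457 M/s

Step 1: The rate law is rate = k[A]^2
Step 2: Note that the rate does not depend on [B] (zero order in B).
Step 3: rate = 0.49 × (0.84)^2 = 0.345744 M/s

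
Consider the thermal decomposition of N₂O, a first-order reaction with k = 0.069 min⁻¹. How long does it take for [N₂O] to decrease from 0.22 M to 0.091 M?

12.79 min

Step 1: For first-order: t = ln([N₂O]₀/[N₂O])/k
Step 2: t = ln(0.22/0.091)/0.069
Step 3: t = ln(2.418)/0.069
Step 4: t = 0.8828/0.069 = 12.79 min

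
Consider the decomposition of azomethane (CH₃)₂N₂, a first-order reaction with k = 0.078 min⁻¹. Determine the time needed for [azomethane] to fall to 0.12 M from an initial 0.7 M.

22.61 min

Step 1: For first-order: t = ln([azomethane]₀/[azomethane])/k
Step 2: t = ln(0.7/0.12)/0.078
Step 3: t = ln(5.833)/0.078
Step 4: t = 1.764/0.078 = 22.61 min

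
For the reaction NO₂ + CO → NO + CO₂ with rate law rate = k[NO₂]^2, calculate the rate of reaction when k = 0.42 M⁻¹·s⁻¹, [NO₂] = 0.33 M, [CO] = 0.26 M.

0.04574 M/s

Step 1: The rate law is rate = k[NO₂]^2
Step 2: Note that the rate does not depend on [CO] (zero order in CO).
Step 3: rate = 0.42 × (0.33)^2 = 0.045738 M/s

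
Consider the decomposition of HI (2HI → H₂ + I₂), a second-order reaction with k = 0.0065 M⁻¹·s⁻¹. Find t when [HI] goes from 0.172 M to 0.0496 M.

2207 s

Step 1: For second-order: t = (1/[HI] - 1/[HI]₀)/k
Step 2: t = (1/0.0496 - 1/0.172)/0.0065
Step 3: t = (20.16 - 5.814)/0.0065
Step 4: t = 14.35/0.0065 = 2207 s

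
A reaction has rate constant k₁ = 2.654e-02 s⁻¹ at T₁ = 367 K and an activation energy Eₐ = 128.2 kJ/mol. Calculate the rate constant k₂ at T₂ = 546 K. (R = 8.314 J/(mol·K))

2.547e+04 s⁻¹

Step 1: Use the two-temperature Arrhenius form: ln(k₂/k₁) = -Eₐ/R × (1/T₂ - 1/T₁)
Step 2: Convert Eₐ to J/mol: 128.2 kJ/mol = 128200 J/mol
Step 3: 1/T₂ - 1/T₁ = 1/546 - 1/367 = -8.932938e-04 K⁻¹
Step 4: ln(k₂/k₁) = -128200/8.314 × -8.932938e-04 = 13.77439
Step 5: k₂ = k₁ × exp(13.77439) = 2.654e-02 × 9.59713e+05 = 2.547e+04 s⁻¹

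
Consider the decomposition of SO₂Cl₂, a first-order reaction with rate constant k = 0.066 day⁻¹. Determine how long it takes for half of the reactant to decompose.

10.5 day

Step 1: For a first-order reaction, t₁/₂ = ln(2)/k
Step 2: t₁/₂ = ln(2)/0.066
Step 3: t₁/₂ = 0.6931/0.066 = 10.5 day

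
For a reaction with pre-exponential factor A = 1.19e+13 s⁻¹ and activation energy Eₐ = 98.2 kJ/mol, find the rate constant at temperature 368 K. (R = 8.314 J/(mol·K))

1.37e-01 s⁻¹

Step 1: Use the Arrhenius equation: k = A × exp(-Eₐ/RT)
Step 2: Convert Eₐ to J/mol: 98.2 kJ/mol = 98200 J/mol
Step 3: Calculate the exponent: -Eₐ/(RT) = -98200/(8.314 × 368) = -32.09620
Step 4: k = 1.19e+13 × exp(-32.09620)
Step 5: k = 1.19e+13 × 1.15026e-14 = 1.3688e-01 s⁻¹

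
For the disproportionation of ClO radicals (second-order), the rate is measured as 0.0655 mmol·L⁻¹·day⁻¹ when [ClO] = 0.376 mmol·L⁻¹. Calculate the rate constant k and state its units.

0.4633 (mmol·L⁻¹)⁻¹·day⁻¹

Step 1: rate = k[ClO]^2, so k = rate / [ClO]^2.
Step 2: k = 0.0655 / (0.376)^2 = 0.0655 / 0.1414.
Step 3: k = 0.4633 (mmol·L⁻¹)⁻¹·day⁻¹.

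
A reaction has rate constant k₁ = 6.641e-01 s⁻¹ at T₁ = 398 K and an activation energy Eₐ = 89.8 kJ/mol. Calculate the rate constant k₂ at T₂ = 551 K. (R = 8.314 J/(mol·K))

1.244e+03 s⁻¹

Step 1: Use the two-temperature Arrhenius form: ln(k₂/k₁) = -Eₐ/R × (1/T₂ - 1/T₁)
Step 2: Convert Eₐ to J/mol: 89.8 kJ/mol = 89800 J/mol
Step 3: 1/T₂ - 1/T₁ = 1/551 - 1/398 = -6.976808e-04 K⁻¹
Step 4: ln(k₂/k₁) = -89800/8.314 × -6.976808e-04 = 7.53569
Step 5: k₂ = k₁ × exp(7.53569) = 6.641e-01 × 1.87374e+03 = 1.244e+03 s⁻¹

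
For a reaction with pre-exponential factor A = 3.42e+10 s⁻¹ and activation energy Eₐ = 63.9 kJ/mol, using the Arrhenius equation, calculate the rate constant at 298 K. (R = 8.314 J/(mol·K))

2.15e-01 s⁻¹

Step 1: Use the Arrhenius equation: k = A × exp(-Eₐ/RT)
Step 2: Convert Eₐ to J/mol: 63.9 kJ/mol = 63900 J/mol
Step 3: Calculate the exponent: -Eₐ/(RT) = -63900/(8.314 × 298) = -25.79138
Step 4: k = 3.42e+10 × exp(-25.79138)
Step 5: k = 3.42e+10 × 6.29428e-12 = 2.1526e-01 s⁻¹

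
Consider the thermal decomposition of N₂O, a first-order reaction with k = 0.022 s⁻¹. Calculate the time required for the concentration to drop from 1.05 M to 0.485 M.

35.11 s

Step 1: For first-order: t = ln([N₂O]₀/[N₂O])/k
Step 2: t = ln(1.05/0.485)/0.022
Step 3: t = ln(2.165)/0.022
Step 4: t = 0.7724/0.022 = 35.11 s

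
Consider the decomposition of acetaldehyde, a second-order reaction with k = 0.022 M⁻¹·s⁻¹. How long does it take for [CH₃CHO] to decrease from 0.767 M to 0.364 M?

65.61 s

Step 1: For second-order: t = (1/[CH₃CHO] - 1/[CH₃CHO]₀)/k
Step 2: t = (1/0.364 - 1/0.767)/0.022
Step 3: t = (2.747 - 1.304)/0.022
Step 4: t = 1.443/0.022 = 65.61 s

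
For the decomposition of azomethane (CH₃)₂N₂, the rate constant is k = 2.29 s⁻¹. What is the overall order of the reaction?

first order (1)

Step 1: The units of k for an nth-order reaction are (concentration)^(1-n)·(time)⁻¹.
Step 2: Here k has units s⁻¹, so the concentration exponent is 0.
Step 3: 1 - n = 0 ⇒ n = 1. The reaction is first order.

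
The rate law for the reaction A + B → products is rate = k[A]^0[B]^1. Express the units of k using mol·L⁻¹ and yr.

yr⁻¹

Step 1: Overall order = 0 + 1 = 1.
Step 2: rate has units mol·L⁻¹·yr⁻¹; [A]^0[B]^1 has units (mol·L⁻¹)^1.
Step 3: k = rate/([A]^0[B]^1), so units of k = (mol·L⁻¹)^(1-1)·yr⁻¹ = yr⁻¹.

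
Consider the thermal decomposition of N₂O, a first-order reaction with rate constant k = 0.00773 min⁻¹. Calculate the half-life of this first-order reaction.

89.67 min

Step 1: For a first-order reaction, t₁/₂ = ln(2)/k
Step 2: t₁/₂ = ln(2)/0.00773
Step 3: t₁/₂ = 0.6931/0.00773 = 89.67 min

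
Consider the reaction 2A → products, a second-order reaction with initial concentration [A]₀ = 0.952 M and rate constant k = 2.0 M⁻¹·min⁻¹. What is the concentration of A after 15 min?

0.03221 M

Step 1: For a second-order reaction: 1/[A] = 1/[A]₀ + kt
Step 2: 1/[A] = 1/0.952 + 2.0 × 15
Step 3: 1/[A] = 1.05 + 30 = 31.05
Step 4: [A] = 1/31.05 = 0.03221 M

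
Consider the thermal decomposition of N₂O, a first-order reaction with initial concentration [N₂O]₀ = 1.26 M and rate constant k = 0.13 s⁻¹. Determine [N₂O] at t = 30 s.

0.0255 M

Step 1: For a first-order reaction: [N₂O] = [N₂O]₀ × e^(-kt)
Step 2: [N₂O] = 1.26 × e^(-0.13 × 30)
Step 3: [N₂O] = 1.26 × e^(-3.9)
Step 4: [N₂O] = 1.26 × 0.0202419 = 0.0255 M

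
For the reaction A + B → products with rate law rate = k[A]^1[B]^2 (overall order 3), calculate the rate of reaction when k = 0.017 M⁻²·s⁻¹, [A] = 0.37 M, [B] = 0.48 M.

0.001449 M/s

Step 1: The rate law is rate = k[A]^1[B]^2, overall order = 1+2 = 3
Step 2: Substitute values: rate = 0.017 × (0.37)^1 × (0.48)^2
Step 3: rate = 0.017 × 0.37 × 0.2304 = 0.00144922 M/s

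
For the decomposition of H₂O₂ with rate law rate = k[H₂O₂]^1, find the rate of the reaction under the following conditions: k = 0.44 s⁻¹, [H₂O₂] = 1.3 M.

0.572 M/s

Step 1: Identify the rate law: rate = k[H₂O₂]^1
Step 2: Substitute values: rate = 0.44 × (1.3)^1
Step 3: Calculate: rate = 0.44 × 1.3 = 0.572 M/s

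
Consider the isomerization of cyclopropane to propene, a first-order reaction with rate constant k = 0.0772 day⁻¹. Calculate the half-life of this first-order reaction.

8.979 day

Step 1: For a first-order reaction, t₁/₂ = ln(2)/k
Step 2: t₁/₂ = ln(2)/0.0772
Step 3: t₁/₂ = 0.6931/0.0772 = 8.979 day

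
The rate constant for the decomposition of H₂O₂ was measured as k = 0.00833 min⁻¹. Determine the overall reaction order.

first order (1)

Step 1: The units of k for an nth-order reaction are (concentration)^(1-n)·(time)⁻¹.
Step 2: Here k has units min⁻¹, so the concentration exponent is 0.
Step 3: 1 - n = 0 ⇒ n = 1. The reaction is first order.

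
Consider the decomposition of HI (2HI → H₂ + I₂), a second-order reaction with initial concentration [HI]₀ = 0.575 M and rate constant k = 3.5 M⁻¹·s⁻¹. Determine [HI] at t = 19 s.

0.01465 M

Step 1: For a second-order reaction: 1/[HI] = 1/[HI]₀ + kt
Step 2: 1/[HI] = 1/0.575 + 3.5 × 19
Step 3: 1/[HI] = 1.739 + 66.5 = 68.24
Step 4: [HI] = 1/68.24 = 0.01465 M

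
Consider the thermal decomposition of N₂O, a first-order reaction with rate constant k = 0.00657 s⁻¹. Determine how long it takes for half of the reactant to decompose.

105.5 s

Step 1: For a first-order reaction, t₁/₂ = ln(2)/k
Step 2: t₁/₂ = ln(2)/0.00657
Step 3: t₁/₂ = 0.6931/0.00657 = 105.5 s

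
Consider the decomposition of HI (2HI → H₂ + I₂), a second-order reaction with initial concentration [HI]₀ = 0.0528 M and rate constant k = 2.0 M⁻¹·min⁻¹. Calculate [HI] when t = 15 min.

0.02043 M

Step 1: For a second-order reaction: 1/[HI] = 1/[HI]₀ + kt
Step 2: 1/[HI] = 1/0.0528 + 2.0 × 15
Step 3: 1/[HI] = 18.94 + 30 = 48.94
Step 4: [HI] = 1/48.94 = 0.02043 M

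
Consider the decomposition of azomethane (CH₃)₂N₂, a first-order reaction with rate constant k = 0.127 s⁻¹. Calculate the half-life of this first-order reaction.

5.458 s

Step 1: For a first-order reaction, t₁/₂ = ln(2)/k
Step 2: t₁/₂ = ln(2)/0.127
Step 3: t₁/₂ = 0.6931/0.127 = 5.458 s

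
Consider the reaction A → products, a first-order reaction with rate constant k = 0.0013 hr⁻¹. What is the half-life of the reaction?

533.2 hr

Step 1: For a first-order reaction, t₁/₂ = ln(2)/k
Step 2: t₁/₂ = ln(2)/0.0013
Step 3: t₁/₂ = 0.6931/0.0013 = 533.2 hr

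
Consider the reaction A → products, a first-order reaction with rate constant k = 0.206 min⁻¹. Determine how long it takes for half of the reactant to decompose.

3.365 min

Step 1: For a first-order reaction, t₁/₂ = ln(2)/k
Step 2: t₁/₂ = ln(2)/0.206
Step 3: t₁/₂ = 0.6931/0.206 = 3.365 min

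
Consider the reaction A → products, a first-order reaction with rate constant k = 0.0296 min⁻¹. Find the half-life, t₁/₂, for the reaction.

23.42 min

Step 1: For a first-order reaction, t₁/₂ = ln(2)/k
Step 2: t₁/₂ = ln(2)/0.0296
Step 3: t₁/₂ = 0.6931/0.0296 = 23.42 min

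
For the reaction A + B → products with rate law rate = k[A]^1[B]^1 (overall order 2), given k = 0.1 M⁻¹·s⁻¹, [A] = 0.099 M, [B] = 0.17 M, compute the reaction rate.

0.001683 M/s

Step 1: The rate law is rate = k[A]^1[B]^1, overall order = 1+1 = 2
Step 2: Substitute values: rate = 0.1 × (0.099)^1 × (0.17)^1
Step 3: rate = 0.1 × 0.099 × 0.17 = 0.001683 M/s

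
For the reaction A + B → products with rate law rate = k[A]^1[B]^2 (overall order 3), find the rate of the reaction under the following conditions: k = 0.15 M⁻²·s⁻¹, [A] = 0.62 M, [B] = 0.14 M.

0.001823 M/s

Step 1: The rate law is rate = k[A]^1[B]^2, overall order = 1+2 = 3
Step 2: Substitute values: rate = 0.15 × (0.62)^1 × (0.14)^2
Step 3: rate = 0.15 × 0.62 × 0.0196 = 0.0018228 M/s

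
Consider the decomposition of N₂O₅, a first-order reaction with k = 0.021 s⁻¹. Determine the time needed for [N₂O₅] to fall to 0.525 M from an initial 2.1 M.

66.01 s

Step 1: For first-order: t = ln([N₂O₅]₀/[N₂O₅])/k
Step 2: t = ln(2.1/0.525)/0.021
Step 3: t = ln(4)/0.021
Step 4: t = 1.386/0.021 = 66.01 s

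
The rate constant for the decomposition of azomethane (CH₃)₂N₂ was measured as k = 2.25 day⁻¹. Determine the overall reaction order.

first order (1)

Step 1: The units of k for an nth-order reaction are (concentration)^(1-n)·(time)⁻¹.
Step 2: Here k has units day⁻¹, so the concentration exponent is 0.
Step 3: 1 - n = 0 ⇒ n = 1. The reaction is first order.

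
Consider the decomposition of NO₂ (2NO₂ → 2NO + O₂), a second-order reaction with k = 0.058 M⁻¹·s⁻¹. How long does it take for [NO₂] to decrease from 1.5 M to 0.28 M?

50.08 s

Step 1: For second-order: t = (1/[NO₂] - 1/[NO₂]₀)/k
Step 2: t = (1/0.28 - 1/1.5)/0.058
Step 3: t = (3.571 - 0.6667)/0.058
Step 4: t = 2.905/0.058 = 50.08 s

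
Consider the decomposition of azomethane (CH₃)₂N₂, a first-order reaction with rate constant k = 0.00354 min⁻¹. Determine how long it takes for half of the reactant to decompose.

195.8 min

Step 1: For a first-order reaction, t₁/₂ = ln(2)/k
Step 2: t₁/₂ = ln(2)/0.00354
Step 3: t₁/₂ = 0.6931/0.00354 = 195.8 min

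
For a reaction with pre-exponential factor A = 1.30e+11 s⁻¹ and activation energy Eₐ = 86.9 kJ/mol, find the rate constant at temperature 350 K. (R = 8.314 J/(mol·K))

1.39e-02 s⁻¹

Step 1: Use the Arrhenius equation: k = A × exp(-Eₐ/RT)
Step 2: Convert Eₐ to J/mol: 86.9 kJ/mol = 86900 J/mol
Step 3: Calculate the exponent: -Eₐ/(RT) = -86900/(8.314 × 350) = -29.86357
Step 4: k = 1.30e+11 × exp(-29.86357)
Step 5: k = 1.30e+11 × 1.07255e-13 = 1.3943e-02 s⁻¹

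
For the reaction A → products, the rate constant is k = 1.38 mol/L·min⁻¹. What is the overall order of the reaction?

zeroth order (0)

Step 1: The units of k for an nth-order reaction are (concentration)^(1-n)·(time)⁻¹.
Step 2: Here k has units mol/L·min⁻¹, so the concentration exponent is 1.
Step 3: 1 - n = 1 ⇒ n = 0. The reaction is zeroth order.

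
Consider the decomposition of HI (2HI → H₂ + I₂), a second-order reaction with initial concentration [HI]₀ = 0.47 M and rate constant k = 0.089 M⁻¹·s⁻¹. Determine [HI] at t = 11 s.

0.3219 M

Step 1: For a second-order reaction: 1/[HI] = 1/[HI]₀ + kt
Step 2: 1/[HI] = 1/0.47 + 0.089 × 11
Step 3: 1/[HI] = 2.128 + 0.979 = 3.107
Step 4: [HI] = 1/3.107 = 0.3219 M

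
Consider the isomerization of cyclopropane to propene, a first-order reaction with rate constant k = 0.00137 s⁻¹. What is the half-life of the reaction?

505.9 s

Step 1: For a first-order reaction, t₁/₂ = ln(2)/k
Step 2: t₁/₂ = ln(2)/0.00137
Step 3: t₁/₂ = 0.6931/0.00137 = 505.9 s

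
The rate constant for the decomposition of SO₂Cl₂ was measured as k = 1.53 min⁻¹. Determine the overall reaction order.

first order (1)

Step 1: The units of k for an nth-order reaction are (concentration)^(1-n)·(time)⁻¹.
Step 2: Here k has units min⁻¹, so the concentration exponent is 0.
Step 3: 1 - n = 0 ⇒ n = 1. The reaction is first order.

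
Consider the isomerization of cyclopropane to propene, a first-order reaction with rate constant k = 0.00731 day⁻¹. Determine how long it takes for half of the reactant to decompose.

94.82 day

Step 1: For a first-order reaction, t₁/₂ = ln(2)/k
Step 2: t₁/₂ = ln(2)/0.00731
Step 3: t₁/₂ = 0.6931/0.00731 = 94.82 day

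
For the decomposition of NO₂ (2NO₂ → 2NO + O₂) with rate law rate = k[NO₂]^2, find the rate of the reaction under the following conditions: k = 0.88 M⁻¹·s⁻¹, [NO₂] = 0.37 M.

0.1205 M/s

Step 1: Identify the rate law: rate = k[NO₂]^2
Step 2: Substitute values: rate = 0.88 × (0.37)^2
Step 3: Calculate: rate = 0.88 × 0.1369 = 0.120472 M/s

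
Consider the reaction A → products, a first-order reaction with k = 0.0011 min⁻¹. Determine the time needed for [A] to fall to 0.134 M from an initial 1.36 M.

2107 min

Step 1: For first-order: t = ln([A]₀/[A])/k
Step 2: t = ln(1.36/0.134)/0.0011
Step 3: t = ln(10.15)/0.0011
Step 4: t = 2.317/0.0011 = 2107 min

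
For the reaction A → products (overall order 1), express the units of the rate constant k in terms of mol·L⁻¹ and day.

day⁻¹

Step 1: For overall order n, rate = k × (concentration)^n.
Step 2: Rate has units mol·L⁻¹·day⁻¹; concentration term has units (mol·L⁻¹)^1.
Step 3: k = rate / (concentration)^n, so units of k = (mol·L⁻¹)^(1-1)·day⁻¹ = day⁻¹.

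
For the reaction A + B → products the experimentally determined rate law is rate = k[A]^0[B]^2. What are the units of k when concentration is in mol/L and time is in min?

(mol/L)⁻¹·min⁻¹

Step 1: Overall order = 0 + 2 = 2.
Step 2: rate has units mol/L·min⁻¹; [A]^0[B]^2 has units (mol/L)^2.
Step 3: k = rate/([A]^0[B]^2), so units of k = (mol/L)^(1-2)·min⁻¹ = (mol/L)⁻¹·min⁻¹.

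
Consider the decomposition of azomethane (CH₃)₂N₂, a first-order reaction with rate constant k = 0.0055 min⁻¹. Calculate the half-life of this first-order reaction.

126 min

Step 1: For a first-order reaction, t₁/₂ = ln(2)/k
Step 2: t₁/₂ = ln(2)/0.0055
Step 3: t₁/₂ = 0.6931/0.0055 = 126 min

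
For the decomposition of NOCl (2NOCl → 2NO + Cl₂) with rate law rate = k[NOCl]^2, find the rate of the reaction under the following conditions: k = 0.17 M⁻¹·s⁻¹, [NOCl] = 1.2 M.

0.2448 M/s

Step 1: Identify the rate law: rate = k[NOCl]^2
Step 2: Substitute values: rate = 0.17 × (1.2)^2
Step 3: Calculate: rate = 0.17 × 1.44 = 0.2448 M/s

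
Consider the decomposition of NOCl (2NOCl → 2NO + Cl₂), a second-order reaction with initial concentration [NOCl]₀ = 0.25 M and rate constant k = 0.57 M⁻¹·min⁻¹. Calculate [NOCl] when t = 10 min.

0.1031 M

Step 1: For a second-order reaction: 1/[NOCl] = 1/[NOCl]₀ + kt
Step 2: 1/[NOCl] = 1/0.25 + 0.57 × 10
Step 3: 1/[NOCl] = 4 + 5.7 = 9.7
Step 4: [NOCl] = 1/9.7 = 0.1031 M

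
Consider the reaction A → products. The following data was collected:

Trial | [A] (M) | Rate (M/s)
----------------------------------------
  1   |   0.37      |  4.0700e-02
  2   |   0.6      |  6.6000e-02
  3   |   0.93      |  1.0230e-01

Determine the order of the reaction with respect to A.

first order (1)

Step 1: Compare trials to find order n where rate₂/rate₁ = ([A]₂/[A]₁)^n
Step 2: rate₂/rate₁ = 6.6000e-02/4.0700e-02 = 1.622
Step 3: [A]₂/[A]₁ = 0.6/0.37 = 1.622
Step 4: n = ln(1.622)/ln(1.622) = 1.00 ≈ 1
Step 5: The reaction is first order in A.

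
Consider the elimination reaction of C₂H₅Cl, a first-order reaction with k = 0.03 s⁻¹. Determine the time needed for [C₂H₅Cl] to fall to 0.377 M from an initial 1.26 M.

40.22 s

Step 1: For first-order: t = ln([C₂H₅Cl]₀/[C₂H₅Cl])/k
Step 2: t = ln(1.26/0.377)/0.03
Step 3: t = ln(3.342)/0.03
Step 4: t = 1.207/0.03 = 40.22 s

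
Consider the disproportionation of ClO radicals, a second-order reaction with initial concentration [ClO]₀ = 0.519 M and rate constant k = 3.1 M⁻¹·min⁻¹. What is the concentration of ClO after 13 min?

0.02368 M

Step 1: For a second-order reaction: 1/[ClO] = 1/[ClO]₀ + kt
Step 2: 1/[ClO] = 1/0.519 + 3.1 × 13
Step 3: 1/[ClO] = 1.927 + 40.3 = 42.23
Step 4: [ClO] = 1/42.23 = 0.02368 M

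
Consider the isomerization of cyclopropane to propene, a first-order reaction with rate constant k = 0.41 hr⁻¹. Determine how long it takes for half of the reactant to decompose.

1.691 hr

Step 1: For a first-order reaction, t₁/₂ = ln(2)/k
Step 2: t₁/₂ = ln(2)/0.41
Step 3: t₁/₂ = 0.6931/0.41 = 1.691 hr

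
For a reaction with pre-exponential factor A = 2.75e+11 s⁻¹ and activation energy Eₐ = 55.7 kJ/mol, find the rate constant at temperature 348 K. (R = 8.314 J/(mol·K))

1.20e+03 s⁻¹

Step 1: Use the Arrhenius equation: k = A × exp(-Eₐ/RT)
Step 2: Convert Eₐ to J/mol: 55.7 kJ/mol = 55700 J/mol
Step 3: Calculate the exponent: -Eₐ/(RT) = -55700/(8.314 × 348) = -19.25156
Step 4: k = 2.75e+11 × exp(-19.25156)
Step 5: k = 2.75e+11 × 4.35666e-09 = 1.1981e+03 s⁻¹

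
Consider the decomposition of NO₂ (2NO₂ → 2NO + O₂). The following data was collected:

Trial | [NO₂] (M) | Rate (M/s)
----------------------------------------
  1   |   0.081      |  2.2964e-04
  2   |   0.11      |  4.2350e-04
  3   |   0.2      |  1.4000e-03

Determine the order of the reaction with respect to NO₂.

second order (2)

Step 1: Compare trials to find order n where rate₂/rate₁ = ([NO₂]₂/[NO₂]₁)^n
Step 2: rate₂/rate₁ = 4.2350e-04/2.2964e-04 = 1.844
Step 3: [NO₂]₂/[NO₂]₁ = 0.11/0.081 = 1.358
Step 4: n = ln(1.844)/ln(1.358) = 2.00 ≈ 2
Step 5: The reaction is second order in NO₂.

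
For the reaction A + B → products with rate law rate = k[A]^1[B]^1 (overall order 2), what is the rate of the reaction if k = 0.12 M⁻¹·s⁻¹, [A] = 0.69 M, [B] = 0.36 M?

0.02981 M/s

Step 1: The rate law is rate = k[A]^1[B]^1, overall order = 1+1 = 2
Step 2: Substitute values: rate = 0.12 × (0.69)^1 × (0.36)^1
Step 3: rate = 0.12 × 0.69 × 0.36 = 0.029808 M/s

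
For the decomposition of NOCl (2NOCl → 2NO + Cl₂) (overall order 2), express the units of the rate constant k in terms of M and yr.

M⁻¹·yr⁻¹

Step 1: For overall order n, rate = k × (concentration)^n.
Step 2: Rate has units M·yr⁻¹; concentration term has units M^2.
Step 3: k = rate / (concentration)^n, so units of k = M^(1-2)·yr⁻¹ = M⁻¹·yr⁻¹.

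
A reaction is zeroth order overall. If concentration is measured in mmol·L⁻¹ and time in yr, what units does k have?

mmol·L⁻¹·yr⁻¹

Step 1: For overall order n, rate = k × (concentration)^n.
Step 2: Rate has units mmol·L⁻¹·yr⁻¹; concentration term has units (mmol·L⁻¹)^0.
Step 3: k = rate / (concentration)^n, so units of k = (mmol·L⁻¹)^(1-0)·yr⁻¹ = mmol·L⁻¹·yr⁻¹.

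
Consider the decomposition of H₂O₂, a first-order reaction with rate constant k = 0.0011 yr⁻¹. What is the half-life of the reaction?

630.1 yr

Step 1: For a first-order reaction, t₁/₂ = ln(2)/k
Step 2: t₁/₂ = ln(2)/0.0011
Step 3: t₁/₂ = 0.6931/0.0011 = 630.1 yr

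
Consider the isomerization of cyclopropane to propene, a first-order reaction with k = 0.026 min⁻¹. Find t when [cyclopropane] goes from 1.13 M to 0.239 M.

59.75 min

Step 1: For first-order: t = ln([cyclopropane]₀/[cyclopropane])/k
Step 2: t = ln(1.13/0.239)/0.026
Step 3: t = ln(4.728)/0.026
Step 4: t = 1.554/0.026 = 59.75 min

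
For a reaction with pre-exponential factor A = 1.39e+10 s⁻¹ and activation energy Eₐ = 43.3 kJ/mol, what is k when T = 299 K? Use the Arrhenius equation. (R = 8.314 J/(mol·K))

3.79e+02 s⁻¹

Step 1: Use the Arrhenius equation: k = A × exp(-Eₐ/RT)
Step 2: Convert Eₐ to J/mol: 43.3 kJ/mol = 43300 J/mol
Step 3: Calculate the exponent: -Eₐ/(RT) = -43300/(8.314 × 299) = -17.41834
Step 4: k = 1.39e+10 × exp(-17.41834)
Step 5: k = 1.39e+10 × 2.72465e-08 = 3.7873e+02 s⁻¹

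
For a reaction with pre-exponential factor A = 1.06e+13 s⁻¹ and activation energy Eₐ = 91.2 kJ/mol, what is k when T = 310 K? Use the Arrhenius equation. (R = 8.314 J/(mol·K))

4.55e-03 s⁻¹

Step 1: Use the Arrhenius equation: k = A × exp(-Eₐ/RT)
Step 2: Convert Eₐ to J/mol: 91.2 kJ/mol = 91200 J/mol
Step 3: Calculate the exponent: -Eₐ/(RT) = -91200/(8.314 × 310) = -35.38532
Step 4: k = 1.06e+13 × exp(-35.38532)
Step 5: k = 1.06e+13 × 4.28895e-16 = 4.5463e-03 s⁻¹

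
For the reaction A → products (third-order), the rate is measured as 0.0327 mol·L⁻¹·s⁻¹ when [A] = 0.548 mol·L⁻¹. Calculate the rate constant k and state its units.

0.1987 (mol·L⁻¹)⁻²·s⁻¹

Step 1: rate = k[A]^3, so k = rate / [A]^3.
Step 2: k = 0.0327 / (0.548)^3 = 0.0327 / 0.1646.
Step 3: k = 0.1987 (mol·L⁻¹)⁻²·s⁻¹.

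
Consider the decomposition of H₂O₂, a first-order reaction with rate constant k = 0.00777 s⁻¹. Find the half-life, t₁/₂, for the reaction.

89.21 s

Step 1: For a first-order reaction, t₁/₂ = ln(2)/k
Step 2: t₁/₂ = ln(2)/0.00777
Step 3: t₁/₂ = 0.6931/0.00777 = 89.21 s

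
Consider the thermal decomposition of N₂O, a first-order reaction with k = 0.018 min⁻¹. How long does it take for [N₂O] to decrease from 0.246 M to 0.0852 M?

58.91 min

Step 1: For first-order: t = ln([N₂O]₀/[N₂O])/k
Step 2: t = ln(0.246/0.0852)/0.018
Step 3: t = ln(2.887)/0.018
Step 4: t = 1.06/0.018 = 58.91 min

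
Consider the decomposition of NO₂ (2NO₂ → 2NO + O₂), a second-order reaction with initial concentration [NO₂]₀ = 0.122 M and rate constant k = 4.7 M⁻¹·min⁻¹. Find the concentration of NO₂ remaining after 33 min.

0.006124 M

Step 1: For a second-order reaction: 1/[NO₂] = 1/[NO₂]₀ + kt
Step 2: 1/[NO₂] = 1/0.122 + 4.7 × 33
Step 3: 1/[NO₂] = 8.197 + 155.1 = 163.3
Step 4: [NO₂] = 1/163.3 = 0.006124 M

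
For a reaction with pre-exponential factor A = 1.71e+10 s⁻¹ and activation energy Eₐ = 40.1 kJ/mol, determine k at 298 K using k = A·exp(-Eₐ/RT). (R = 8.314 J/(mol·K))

1.60e+03 s⁻¹

Step 1: Use the Arrhenius equation: k = A × exp(-Eₐ/RT)
Step 2: Convert Eₐ to J/mol: 40.1 kJ/mol = 40100 J/mol
Step 3: Calculate the exponent: -Eₐ/(RT) = -40100/(8.314 × 298) = -16.18520
Step 4: k = 1.71e+10 × exp(-16.18520)
Step 5: k = 1.71e+10 × 9.35098e-08 = 1.5990e+03 s⁻¹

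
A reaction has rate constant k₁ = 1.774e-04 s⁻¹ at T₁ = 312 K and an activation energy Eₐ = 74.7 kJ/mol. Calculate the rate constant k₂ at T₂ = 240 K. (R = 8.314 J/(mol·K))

3.140e-08 s⁻¹

Step 1: Use the two-temperature Arrhenius form: ln(k₂/k₁) = -Eₐ/R × (1/T₂ - 1/T₁)
Step 2: Convert Eₐ to J/mol: 74.7 kJ/mol = 74700 J/mol
Step 3: 1/T₂ - 1/T₁ = 1/240 - 1/312 = 9.615385e-04 K⁻¹
Step 4: ln(k₂/k₁) = -74700/8.314 × 9.615385e-04 = -8.63927
Step 5: k₂ = k₁ × exp(-8.63927) = 1.774e-04 × 1.77016e-04 = 3.140e-08 s⁻¹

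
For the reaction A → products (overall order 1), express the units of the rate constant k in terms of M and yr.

yr⁻¹

Step 1: For overall order n, rate = k × (concentration)^n.
Step 2: Rate has units M·yr⁻¹; concentration term has units M^1.
Step 3: k = rate / (concentration)^n, so units of k = M^(1-1)·yr⁻¹ = yr⁻¹.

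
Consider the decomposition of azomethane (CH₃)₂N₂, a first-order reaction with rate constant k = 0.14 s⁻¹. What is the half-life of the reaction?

4.951 s

Step 1: For a first-order reaction, t₁/₂ = ln(2)/k
Step 2: t₁/₂ = ln(2)/0.14
Step 3: t₁/₂ = 0.6931/0.14 = 4.951 s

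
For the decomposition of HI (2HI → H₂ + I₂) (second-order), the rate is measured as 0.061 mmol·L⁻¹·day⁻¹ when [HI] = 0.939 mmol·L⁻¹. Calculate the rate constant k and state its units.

0.06918 (mmol·L⁻¹)⁻¹·day⁻¹

Step 1: rate = k[HI]^2, so k = rate / [HI]^2.
Step 2: k = 0.061 / (0.939)^2 = 0.061 / 0.8817.
Step 3: k = 0.06918 (mmol·L⁻¹)⁻¹·day⁻¹.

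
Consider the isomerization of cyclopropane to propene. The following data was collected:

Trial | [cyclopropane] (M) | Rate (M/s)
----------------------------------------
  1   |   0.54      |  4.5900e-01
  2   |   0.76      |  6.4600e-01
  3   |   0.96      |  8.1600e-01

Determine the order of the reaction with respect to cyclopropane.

first order (1)

Step 1: Compare trials to find order n where rate₂/rate₁ = ([cyclopropane]₂/[cyclopropane]₁)^n
Step 2: rate₂/rate₁ = 6.4600e-01/4.5900e-01 = 1.407
Step 3: [cyclopropane]₂/[cyclopropane]₁ = 0.76/0.54 = 1.407
Step 4: n = ln(1.407)/ln(1.407) = 1.00 ≈ 1
Step 5: The reaction is first order in cyclopropane.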